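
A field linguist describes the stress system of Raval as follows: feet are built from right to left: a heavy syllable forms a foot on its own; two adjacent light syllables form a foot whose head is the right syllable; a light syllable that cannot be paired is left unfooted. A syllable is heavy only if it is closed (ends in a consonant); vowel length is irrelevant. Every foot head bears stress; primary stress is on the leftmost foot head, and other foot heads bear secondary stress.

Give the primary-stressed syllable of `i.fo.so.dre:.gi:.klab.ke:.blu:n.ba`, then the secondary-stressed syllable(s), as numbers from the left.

primary 3, secondary 5, 6, 8

Weights: 1 i L, 2 fo L, 3 so L, 4 dre: L, 5 gi: L, 6 klab H, 7 ke: L, 8 blu:n H, 9 ba L.
Parse right to left (heavy = foot alone; LL = one foot; stranded L unfooted): i (fo.ˈso) (dre:.ˈgi:) (ˈklab) ke: (ˈblu:n) ba.
Foot heads: 3, 5, 6, 8.
Primary stress on the leftmost head = syllable 3.
Secondary stress on 5, 6, 8: i.fo.ˈso.dre:.ˌgi:.ˌklab.ke:.ˌblu:n.ba.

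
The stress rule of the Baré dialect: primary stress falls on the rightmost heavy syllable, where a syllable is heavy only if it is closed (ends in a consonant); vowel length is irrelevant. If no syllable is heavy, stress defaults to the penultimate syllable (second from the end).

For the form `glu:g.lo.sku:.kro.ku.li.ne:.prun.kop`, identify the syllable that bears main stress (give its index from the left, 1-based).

Weights: 1 glu:g H, 2 lo L, 3 sku: L, 4 kro L, 5 ku L, 6 li L, 7 ne: L, 8 prun H, 9 kop H.
Heavy syllables in the domain: 1, 8, 9. The rightmost is syllable 9 (kop).
Primary stress: syllable 9 → glu:g.lo.sku:.kro.ku.li.ne:.prun.ˈkop.

9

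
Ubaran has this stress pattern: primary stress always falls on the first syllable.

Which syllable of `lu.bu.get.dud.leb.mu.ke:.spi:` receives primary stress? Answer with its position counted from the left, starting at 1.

The word has 8 syllables; the first syllable is syllable 1 (lu).
Primary stress: syllable 1 → ˈlu.bu.get.dud.leb.mu.ke:.spi:.

1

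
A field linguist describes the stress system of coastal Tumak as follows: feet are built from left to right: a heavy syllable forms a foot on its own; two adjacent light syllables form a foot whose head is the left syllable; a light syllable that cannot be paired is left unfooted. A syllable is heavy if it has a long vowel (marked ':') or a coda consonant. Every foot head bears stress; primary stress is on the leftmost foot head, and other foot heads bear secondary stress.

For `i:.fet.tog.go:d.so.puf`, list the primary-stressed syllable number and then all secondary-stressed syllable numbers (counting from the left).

primary 1, secondary 2, 3, 4, 6

Weights: 1 i: H, 2 fet H, 3 tog H, 4 go:d H, 5 so L, 6 puf H.
Parse left to right (heavy = foot alone; LL = one foot; stranded L unfooted): (ˈi:) (ˈfet) (ˈtog) (ˈgo:d) so (ˈpuf).
Foot heads: 1, 2, 3, 4, 6.
Primary stress on the leftmost head = syllable 1.
Secondary stress on 2, 3, 4, 6: ˈi:.ˌfet.ˌtog.ˌgo:d.so.ˌpuf.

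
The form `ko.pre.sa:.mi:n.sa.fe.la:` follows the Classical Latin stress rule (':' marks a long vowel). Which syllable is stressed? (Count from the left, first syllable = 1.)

Classical Latin: stress the penult if heavy (long vowel or closed), else the antepenult.
Weights: 5 sa L, 6 fe L, 7 la: H.
The penult (syllable 6, fe) is light, so stress falls on the antepenult (syllable 5, sa).
Stress on syllable 5: ko.pre.sa:.mi:n.ˈsa.fe.la:.

5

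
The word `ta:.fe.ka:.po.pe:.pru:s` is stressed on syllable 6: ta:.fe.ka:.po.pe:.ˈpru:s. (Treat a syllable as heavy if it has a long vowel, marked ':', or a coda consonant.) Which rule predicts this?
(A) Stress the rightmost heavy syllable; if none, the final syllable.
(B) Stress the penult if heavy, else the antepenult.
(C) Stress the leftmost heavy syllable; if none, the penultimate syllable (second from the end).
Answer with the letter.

Rule A → syllable 6 ✓.
Rule B → syllable 5 (observed: 6).
Rule C → syllable 1 (observed: 6).

A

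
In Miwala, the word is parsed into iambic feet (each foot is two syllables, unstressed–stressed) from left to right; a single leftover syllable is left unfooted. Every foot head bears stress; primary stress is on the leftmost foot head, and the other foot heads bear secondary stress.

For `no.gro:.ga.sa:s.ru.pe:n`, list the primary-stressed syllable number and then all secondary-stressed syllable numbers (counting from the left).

primary 2, secondary 4, 6

Parse left to right into iambic (σˈσ) feet: (no.ˈgro:) (ga.ˈsa:s) (ru.ˈpe:n).
Foot heads (stressed positions): 2, 4, 6.
End Rule Leftmost: primary stress on the leftmost head = syllable 2.
Secondary stress on 4, 6: no.ˈgro:.ga.ˌsa:s.ru.ˌpe:n.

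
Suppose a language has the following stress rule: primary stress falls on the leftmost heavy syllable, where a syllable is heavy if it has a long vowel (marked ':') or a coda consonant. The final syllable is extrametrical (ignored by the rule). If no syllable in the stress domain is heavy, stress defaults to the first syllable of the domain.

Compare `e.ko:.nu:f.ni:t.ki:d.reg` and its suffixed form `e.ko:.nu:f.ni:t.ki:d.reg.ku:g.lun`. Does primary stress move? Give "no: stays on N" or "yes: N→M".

no: stays on 2

Base `e.ko:.nu:f.ni:t.ki:d.reg` (6 syllables):
  The final syllable (6, reg) is extrametrical; the stress domain is syllables 1–5.
  Weights: 1 e L, 2 ko: H, 3 nu:f H, 4 ni:t H, 5 ki:d H.
  Heavy syllables in the domain: 2, 3, 4, 5. The leftmost is syllable 2 (ko:).
  → primary stress on syllable 2.
Suffixed `e.ko:.nu:f.ni:t.ki:d.reg.ku:g.lun` (8 syllables):
  The final syllable (8, lun) is extrametrical; the stress domain is syllables 1–7.
  Weights: 1 e L, 2 ko: H, 3 nu:f H, 4 ni:t H, 5 ki:d H, 6 reg H, 7 ku:g H.
  Heavy syllables in the domain: 2, 3, 4, 5, 6, 7. The leftmost is syllable 2 (ko:).
  → primary stress on syllable 2.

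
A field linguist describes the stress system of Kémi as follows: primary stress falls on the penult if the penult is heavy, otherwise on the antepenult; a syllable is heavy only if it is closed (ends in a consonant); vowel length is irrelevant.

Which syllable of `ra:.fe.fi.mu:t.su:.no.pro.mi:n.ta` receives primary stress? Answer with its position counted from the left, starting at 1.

8

Weights: 7 pro L, 8 mi:n H, 9 ta L.
The penult (syllable 8, mi:n) is heavy, so it takes stress.
Primary stress: syllable 8 → ra:.fe.fi.mu:t.su:.no.pro.ˈmi:n.ta.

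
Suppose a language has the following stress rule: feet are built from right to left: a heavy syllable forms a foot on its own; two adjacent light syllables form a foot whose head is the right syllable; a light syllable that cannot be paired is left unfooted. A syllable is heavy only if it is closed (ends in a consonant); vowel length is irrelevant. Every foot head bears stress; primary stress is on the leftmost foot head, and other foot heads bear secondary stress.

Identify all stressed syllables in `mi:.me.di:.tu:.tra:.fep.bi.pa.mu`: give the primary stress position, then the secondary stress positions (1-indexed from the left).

primary 3, secondary 5, 6, 9

Weights: 1 mi: L, 2 me L, 3 di: L, 4 tu: L, 5 tra: L, 6 fep H, 7 bi L, 8 pa L, 9 mu L.
Parse right to left (heavy = foot alone; LL = one foot; stranded L unfooted): mi: (me.ˈdi:) (tu:.ˈtra:) (ˈfep) bi (pa.ˈmu).
Foot heads: 3, 5, 6, 9.
Primary stress on the leftmost head = syllable 3.
Secondary stress on 5, 6, 9: mi:.me.ˈdi:.tu:.ˌtra:.ˌfep.bi.pa.ˌmu.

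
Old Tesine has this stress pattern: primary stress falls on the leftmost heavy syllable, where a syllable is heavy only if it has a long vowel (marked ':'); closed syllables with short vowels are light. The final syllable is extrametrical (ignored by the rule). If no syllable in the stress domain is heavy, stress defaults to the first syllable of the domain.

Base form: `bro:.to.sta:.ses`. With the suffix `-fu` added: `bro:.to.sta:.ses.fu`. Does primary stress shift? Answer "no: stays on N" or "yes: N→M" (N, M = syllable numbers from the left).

no: stays on 1

Base `bro:.to.sta:.ses` (4 syllables):
  The final syllable (4, ses) is extrametrical; the stress domain is syllables 1–3.
  Weights: 1 bro: H, 2 to L, 3 sta: H.
  Heavy syllables in the domain: 1, 3. The leftmost is syllable 1 (bro:).
  → primary stress on syllable 1.
Suffixed `bro:.to.sta:.ses.fu` (5 syllables):
  The final syllable (5, fu) is extrametrical; the stress domain is syllables 1–4.
  Weights: 1 bro: H, 2 to L, 3 sta: H, 4 ses L.
  Heavy syllables in the domain: 1, 3. The leftmost is syllable 1 (bro:).
  → primary stress on syllable 1.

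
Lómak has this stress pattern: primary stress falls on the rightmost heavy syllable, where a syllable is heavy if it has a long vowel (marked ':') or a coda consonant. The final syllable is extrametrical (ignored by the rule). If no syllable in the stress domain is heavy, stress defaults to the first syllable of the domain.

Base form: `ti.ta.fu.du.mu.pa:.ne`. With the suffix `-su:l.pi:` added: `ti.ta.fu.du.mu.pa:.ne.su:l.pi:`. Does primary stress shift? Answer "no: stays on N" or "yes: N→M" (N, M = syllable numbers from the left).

yes: 6→8

Base `ti.ta.fu.du.mu.pa:.ne` (7 syllables):
  The final syllable (7, ne) is extrametrical; the stress domain is syllables 1–6.
  Weights: 1 ti L, 2 ta L, 3 fu L, 4 du L, 5 mu L, 6 pa: H.
  Heavy syllables in the domain: 6. The rightmost is syllable 6 (pa:).
  → primary stress on syllable 6.
Suffixed `ti.ta.fu.du.mu.pa:.ne.su:l.pi:` (9 syllables):
  The final syllable (9, pi:) is extrametrical; the stress domain is syllables 1–8.
  Weights: 1 ti L, 2 ta L, 3 fu L, 4 du L, 5 mu L, 6 pa: H, 7 ne L, 8 su:l H.
  Heavy syllables in the domain: 6, 8. The rightmost is syllable 8 (su:l).
  → primary stress on syllable 8.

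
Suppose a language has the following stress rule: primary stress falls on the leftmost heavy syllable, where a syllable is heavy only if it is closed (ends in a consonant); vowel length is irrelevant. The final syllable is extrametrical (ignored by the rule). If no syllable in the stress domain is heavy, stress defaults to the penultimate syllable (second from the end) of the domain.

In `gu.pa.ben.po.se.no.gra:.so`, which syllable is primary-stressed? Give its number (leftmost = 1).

3

The final syllable (8, so) is extrametrical; the stress domain is syllables 1–7.
Weights: 1 gu L, 2 pa L, 3 ben H, 4 po L, 5 se L, 6 no L, 7 gra: L.
Heavy syllables in the domain: 3. The leftmost is syllable 3 (ben).
Primary stress: syllable 3 → gu.pa.ˈben.po.se.no.gra:.so.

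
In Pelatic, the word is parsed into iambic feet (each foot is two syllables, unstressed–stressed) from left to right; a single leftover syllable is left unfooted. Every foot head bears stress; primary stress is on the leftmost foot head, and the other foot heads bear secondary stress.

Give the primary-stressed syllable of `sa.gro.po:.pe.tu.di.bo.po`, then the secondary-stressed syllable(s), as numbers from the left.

Parse left to right into iambic (σˈσ) feet: (sa.ˈgro) (po:.ˈpe) (tu.ˈdi) (bo.ˈpo).
Foot heads (stressed positions): 2, 4, 6, 8.
End Rule Leftmost: primary stress on the leftmost head = syllable 2.
Secondary stress on 4, 6, 8: sa.ˈgro.po:.ˌpe.tu.ˌdi.bo.ˌpo.

primary 2, secondary 4, 6, 8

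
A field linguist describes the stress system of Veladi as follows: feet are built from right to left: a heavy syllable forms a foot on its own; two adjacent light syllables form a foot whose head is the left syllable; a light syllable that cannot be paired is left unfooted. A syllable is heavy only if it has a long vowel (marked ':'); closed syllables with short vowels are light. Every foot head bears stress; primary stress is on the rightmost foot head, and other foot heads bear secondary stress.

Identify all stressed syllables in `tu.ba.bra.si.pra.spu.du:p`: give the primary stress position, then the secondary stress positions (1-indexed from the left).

Weights: 1 tu L, 2 ba L, 3 bra L, 4 si L, 5 pra L, 6 spu L, 7 du:p H.
Parse right to left (heavy = foot alone; LL = one foot; stranded L unfooted): (ˈtu.ba) (ˈbra.si) (ˈpra.spu) (ˈdu:p).
Foot heads: 1, 3, 5, 7.
Primary stress on the rightmost head = syllable 7.
Secondary stress on 1, 3, 5: ˌtu.ba.ˌbra.si.ˌpra.spu.ˈdu:p.

primary 7, secondary 1, 3, 5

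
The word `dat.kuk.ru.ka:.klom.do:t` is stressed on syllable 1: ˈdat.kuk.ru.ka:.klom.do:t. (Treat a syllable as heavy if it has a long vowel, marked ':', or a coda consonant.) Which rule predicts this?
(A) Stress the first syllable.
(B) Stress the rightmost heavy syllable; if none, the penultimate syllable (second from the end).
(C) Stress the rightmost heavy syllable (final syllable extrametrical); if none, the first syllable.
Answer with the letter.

A

Rule A → syllable 1 ✓.
Rule B → syllable 6 (observed: 1).
Rule C → syllable 5 (observed: 1).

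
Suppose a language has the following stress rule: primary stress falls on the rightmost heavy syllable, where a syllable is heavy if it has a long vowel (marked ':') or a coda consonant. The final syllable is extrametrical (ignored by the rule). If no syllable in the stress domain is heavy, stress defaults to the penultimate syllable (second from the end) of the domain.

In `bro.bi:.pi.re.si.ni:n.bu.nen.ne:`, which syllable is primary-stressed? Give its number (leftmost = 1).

8

The final syllable (9, ne:) is extrametrical; the stress domain is syllables 1–8.
Weights: 1 bro L, 2 bi: H, 3 pi L, 4 re L, 5 si L, 6 ni:n H, 7 bu L, 8 nen H.
Heavy syllables in the domain: 2, 6, 8. The rightmost is syllable 8 (nen).
Primary stress: syllable 8 → bro.bi:.pi.re.si.ni:n.bu.ˈnen.ne:.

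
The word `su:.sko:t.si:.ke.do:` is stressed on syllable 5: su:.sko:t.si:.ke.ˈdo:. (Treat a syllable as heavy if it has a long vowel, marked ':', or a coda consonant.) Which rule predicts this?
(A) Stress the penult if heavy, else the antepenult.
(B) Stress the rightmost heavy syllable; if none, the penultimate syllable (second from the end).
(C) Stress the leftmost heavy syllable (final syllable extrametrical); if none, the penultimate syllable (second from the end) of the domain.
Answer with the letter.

Rule A → syllable 3 (observed: 5).
Rule B → syllable 5 ✓.
Rule C → syllable 1 (observed: 5).

B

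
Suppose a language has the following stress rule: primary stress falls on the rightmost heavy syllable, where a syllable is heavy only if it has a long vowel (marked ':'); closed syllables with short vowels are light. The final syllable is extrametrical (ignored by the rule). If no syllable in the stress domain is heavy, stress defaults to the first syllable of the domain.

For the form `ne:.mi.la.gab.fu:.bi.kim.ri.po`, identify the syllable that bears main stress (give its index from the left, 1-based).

5

The final syllable (9, po) is extrametrical; the stress domain is syllables 1–8.
Weights: 1 ne: H, 2 mi L, 3 la L, 4 gab L, 5 fu: H, 6 bi L, 7 kim L, 8 ri L.
Heavy syllables in the domain: 1, 5. The rightmost is syllable 5 (fu:).
Primary stress: syllable 5 → ne:.mi.la.gab.ˈfu:.bi.kim.ri.po.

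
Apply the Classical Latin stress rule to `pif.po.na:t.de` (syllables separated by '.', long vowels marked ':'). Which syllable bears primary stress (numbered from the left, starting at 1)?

Classical Latin: stress the penult if heavy (long vowel or closed), else the antepenult.
Weights: 2 po L, 3 na:t H, 4 de L.
The penult (syllable 3, na:t) is heavy, so it takes stress.
Stress on syllable 3: pif.po.ˈna:t.de.

3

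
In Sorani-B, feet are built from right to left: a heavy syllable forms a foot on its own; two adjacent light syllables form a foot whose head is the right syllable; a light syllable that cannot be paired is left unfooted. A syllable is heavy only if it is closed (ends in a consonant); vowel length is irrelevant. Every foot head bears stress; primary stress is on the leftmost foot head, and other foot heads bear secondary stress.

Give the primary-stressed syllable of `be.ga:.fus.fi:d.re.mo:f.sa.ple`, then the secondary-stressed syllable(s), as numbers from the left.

Weights: 1 be L, 2 ga: L, 3 fus H, 4 fi:d H, 5 re L, 6 mo:f H, 7 sa L, 8 ple L.
Parse right to left (heavy = foot alone; LL = one foot; stranded L unfooted): (be.ˈga:) (ˈfus) (ˈfi:d) re (ˈmo:f) (sa.ˈple).
Foot heads: 2, 3, 4, 6, 8.
Primary stress on the leftmost head = syllable 2.
Secondary stress on 3, 4, 6, 8: be.ˈga:.ˌfus.ˌfi:d.re.ˌmo:f.sa.ˌple.

primary 2, secondary 3, 4, 6, 8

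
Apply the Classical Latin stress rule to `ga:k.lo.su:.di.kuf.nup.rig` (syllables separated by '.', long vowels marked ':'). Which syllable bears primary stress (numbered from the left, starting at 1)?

6

Classical Latin: stress the penult if heavy (long vowel or closed), else the antepenult.
Weights: 5 kuf H, 6 nup H, 7 rig H.
The penult (syllable 6, nup) is heavy, so it takes stress.
Stress on syllable 6: ga:k.lo.su:.di.kuf.ˈnup.rig.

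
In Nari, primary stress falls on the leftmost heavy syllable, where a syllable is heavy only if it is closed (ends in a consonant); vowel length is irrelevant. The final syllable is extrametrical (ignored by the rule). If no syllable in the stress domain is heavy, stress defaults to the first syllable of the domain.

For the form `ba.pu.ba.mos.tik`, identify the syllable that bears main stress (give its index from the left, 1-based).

4

The final syllable (5, tik) is extrametrical; the stress domain is syllables 1–4.
Weights: 1 ba L, 2 pu L, 3 ba L, 4 mos H.
Heavy syllables in the domain: 4. The leftmost is syllable 4 (mos).
Primary stress: syllable 4 → ba.pu.ba.ˈmos.tik.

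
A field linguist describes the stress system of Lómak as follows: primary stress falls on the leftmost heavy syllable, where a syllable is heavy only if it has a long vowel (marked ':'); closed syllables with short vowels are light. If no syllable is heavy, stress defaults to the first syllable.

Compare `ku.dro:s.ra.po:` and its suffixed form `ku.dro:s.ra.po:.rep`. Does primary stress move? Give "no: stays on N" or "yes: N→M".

no: stays on 2

Base `ku.dro:s.ra.po:` (4 syllables):
  Weights: 1 ku L, 2 dro:s H, 3 ra L, 4 po: H.
  Heavy syllables in the domain: 2, 4. The leftmost is syllable 2 (dro:s).
  → primary stress on syllable 2.
Suffixed `ku.dro:s.ra.po:.rep` (5 syllables):
  Weights: 1 ku L, 2 dro:s H, 3 ra L, 4 po: H, 5 rep L.
  Heavy syllables in the domain: 2, 4. The leftmost is syllable 2 (dro:s).
  → primary stress on syllable 2.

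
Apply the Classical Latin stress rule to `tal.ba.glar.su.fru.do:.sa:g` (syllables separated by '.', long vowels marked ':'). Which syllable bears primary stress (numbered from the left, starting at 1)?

Classical Latin: stress the penult if heavy (long vowel or closed), else the antepenult.
Weights: 5 fru L, 6 do: H, 7 sa:g H.
The penult (syllable 6, do:) is heavy, so it takes stress.
Stress on syllable 6: tal.ba.glar.su.fru.ˈdo:.sa:g.

6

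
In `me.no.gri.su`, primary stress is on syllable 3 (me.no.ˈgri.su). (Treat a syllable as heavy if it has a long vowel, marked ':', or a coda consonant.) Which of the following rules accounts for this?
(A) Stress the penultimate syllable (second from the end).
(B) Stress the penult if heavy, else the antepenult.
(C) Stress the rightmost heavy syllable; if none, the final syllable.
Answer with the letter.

A

Rule A → syllable 3 ✓.
Rule B → syllable 2 (observed: 3).
Rule C → syllable 4 (observed: 3).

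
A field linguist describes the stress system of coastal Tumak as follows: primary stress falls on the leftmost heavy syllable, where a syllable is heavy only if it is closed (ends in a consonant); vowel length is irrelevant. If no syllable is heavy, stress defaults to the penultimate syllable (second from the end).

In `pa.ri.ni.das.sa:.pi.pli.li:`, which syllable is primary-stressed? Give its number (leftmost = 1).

4

Weights: 1 pa L, 2 ri L, 3 ni L, 4 das H, 5 sa: L, 6 pi L, 7 pli L, 8 li: L.
Heavy syllables in the domain: 4. The leftmost is syllable 4 (das).
Primary stress: syllable 4 → pa.ri.ni.ˈdas.sa:.pi.pli.li:.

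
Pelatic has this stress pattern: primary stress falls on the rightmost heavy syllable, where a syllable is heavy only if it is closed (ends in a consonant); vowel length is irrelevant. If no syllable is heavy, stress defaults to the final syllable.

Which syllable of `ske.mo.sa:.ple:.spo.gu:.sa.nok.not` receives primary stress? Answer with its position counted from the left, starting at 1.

Weights: 1 ske L, 2 mo L, 3 sa: L, 4 ple: L, 5 spo L, 6 gu: L, 7 sa L, 8 nok H, 9 not H.
Heavy syllables in the domain: 8, 9. The rightmost is syllable 9 (not).
Primary stress: syllable 9 → ske.mo.sa:.ple:.spo.gu:.sa.nok.ˈnot.

9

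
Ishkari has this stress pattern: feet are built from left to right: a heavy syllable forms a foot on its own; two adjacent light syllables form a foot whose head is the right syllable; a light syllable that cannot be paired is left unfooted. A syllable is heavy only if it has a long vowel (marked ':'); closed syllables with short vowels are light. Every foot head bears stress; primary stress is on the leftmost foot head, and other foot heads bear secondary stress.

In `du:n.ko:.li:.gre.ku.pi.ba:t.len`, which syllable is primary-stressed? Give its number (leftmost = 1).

Weights: 1 du:n H, 2 ko: H, 3 li: H, 4 gre L, 5 ku L, 6 pi L, 7 ba:t H, 8 len L.
Parse left to right (heavy = foot alone; LL = one foot; stranded L unfooted): (ˈdu:n) (ˈko:) (ˈli:) (gre.ˈku) pi (ˈba:t) len.
Foot heads: 1, 2, 3, 5, 7.
Primary stress on the leftmost head = syllable 1.
Primary stress: syllable 1 → ˈdu:n.ko:.li:.gre.ku.pi.ba:t.len.

1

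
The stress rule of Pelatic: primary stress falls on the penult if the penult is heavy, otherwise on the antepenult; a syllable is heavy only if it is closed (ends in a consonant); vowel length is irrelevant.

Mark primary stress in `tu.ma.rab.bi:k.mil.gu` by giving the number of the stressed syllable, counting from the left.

5

Weights: 4 bi:k H, 5 mil H, 6 gu L.
The penult (syllable 5, mil) is heavy, so it takes stress.
Primary stress: syllable 5 → tu.ma.rab.bi:k.ˈmil.gu.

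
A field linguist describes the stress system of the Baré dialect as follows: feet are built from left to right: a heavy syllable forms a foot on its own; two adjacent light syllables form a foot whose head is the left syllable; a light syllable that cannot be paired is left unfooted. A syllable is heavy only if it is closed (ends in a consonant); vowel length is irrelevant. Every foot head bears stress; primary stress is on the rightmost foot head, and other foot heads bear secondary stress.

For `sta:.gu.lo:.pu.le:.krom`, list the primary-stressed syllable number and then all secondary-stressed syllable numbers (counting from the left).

primary 6, secondary 1, 3

Weights: 1 sta: L, 2 gu L, 3 lo: L, 4 pu L, 5 le: L, 6 krom H.
Parse left to right (heavy = foot alone; LL = one foot; stranded L unfooted): (ˈsta:.gu) (ˈlo:.pu) le: (ˈkrom).
Foot heads: 1, 3, 6.
Primary stress on the rightmost head = syllable 6.
Secondary stress on 1, 3: ˌsta:.gu.ˌlo:.pu.le:.ˈkrom.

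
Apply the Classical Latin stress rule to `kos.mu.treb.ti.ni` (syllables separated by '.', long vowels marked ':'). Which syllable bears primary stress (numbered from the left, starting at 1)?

Classical Latin: stress the penult if heavy (long vowel or closed), else the antepenult.
Weights: 3 treb H, 4 ti L, 5 ni L.
The penult (syllable 4, ti) is light, so stress falls on the antepenult (syllable 3, treb).
Stress on syllable 3: kos.mu.ˈtreb.ti.ni.

3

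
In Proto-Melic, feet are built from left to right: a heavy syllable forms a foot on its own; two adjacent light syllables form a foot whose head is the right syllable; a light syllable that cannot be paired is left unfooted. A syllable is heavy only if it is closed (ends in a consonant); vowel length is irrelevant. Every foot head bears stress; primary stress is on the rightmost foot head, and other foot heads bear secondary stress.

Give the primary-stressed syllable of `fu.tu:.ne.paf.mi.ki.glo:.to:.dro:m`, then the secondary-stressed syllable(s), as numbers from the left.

Weights: 1 fu L, 2 tu: L, 3 ne L, 4 paf H, 5 mi L, 6 ki L, 7 glo: L, 8 to: L, 9 dro:m H.
Parse left to right (heavy = foot alone; LL = one foot; stranded L unfooted): (fu.ˈtu:) ne (ˈpaf) (mi.ˈki) (glo:.ˈto:) (ˈdro:m).
Foot heads: 2, 4, 6, 8, 9.
Primary stress on the rightmost head = syllable 9.
Secondary stress on 2, 4, 6, 8: fu.ˌtu:.ne.ˌpaf.mi.ˌki.glo:.ˌto:.ˈdro:m.

primary 9, secondary 2, 4, 6, 8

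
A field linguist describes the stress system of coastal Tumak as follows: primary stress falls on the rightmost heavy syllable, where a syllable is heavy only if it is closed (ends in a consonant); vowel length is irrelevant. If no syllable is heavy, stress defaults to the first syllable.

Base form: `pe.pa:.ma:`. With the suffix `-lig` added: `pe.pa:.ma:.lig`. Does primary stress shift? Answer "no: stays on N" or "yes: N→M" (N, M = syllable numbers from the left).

Base `pe.pa:.ma:` (3 syllables):
  Weights: 1 pe L, 2 pa: L, 3 ma: L.
  No heavy syllable in the domain; default to the first syllable = syllable 1.
  → primary stress on syllable 1.
Suffixed `pe.pa:.ma:.lig` (4 syllables):
  Weights: 1 pe L, 2 pa: L, 3 ma: L, 4 lig H.
  Heavy syllables in the domain: 4. The rightmost is syllable 4 (lig).
  → primary stress on syllable 4.

yes: 1→4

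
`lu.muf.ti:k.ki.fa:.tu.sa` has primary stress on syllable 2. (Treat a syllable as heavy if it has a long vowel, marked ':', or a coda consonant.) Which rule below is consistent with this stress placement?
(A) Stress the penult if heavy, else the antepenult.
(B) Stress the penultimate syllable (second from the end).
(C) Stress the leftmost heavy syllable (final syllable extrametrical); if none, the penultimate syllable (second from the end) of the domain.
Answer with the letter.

Rule A → syllable 5 (observed: 2).
Rule B → syllable 6 (observed: 2).
Rule C → syllable 2 ✓.

C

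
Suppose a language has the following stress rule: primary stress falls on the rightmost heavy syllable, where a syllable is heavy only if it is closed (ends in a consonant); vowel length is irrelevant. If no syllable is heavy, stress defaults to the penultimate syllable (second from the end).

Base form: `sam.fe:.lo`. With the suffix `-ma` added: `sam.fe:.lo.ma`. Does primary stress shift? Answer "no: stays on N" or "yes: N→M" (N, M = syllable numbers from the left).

Base `sam.fe:.lo` (3 syllables):
  Weights: 1 sam H, 2 fe: L, 3 lo L.
  Heavy syllables in the domain: 1. The rightmost is syllable 1 (sam).
  → primary stress on syllable 1.
Suffixed `sam.fe:.lo.ma` (4 syllables):
  Weights: 1 sam H, 2 fe: L, 3 lo L, 4 ma L.
  Heavy syllables in the domain: 1. The rightmost is syllable 1 (sam).
  → primary stress on syllable 1.

no: stays on 1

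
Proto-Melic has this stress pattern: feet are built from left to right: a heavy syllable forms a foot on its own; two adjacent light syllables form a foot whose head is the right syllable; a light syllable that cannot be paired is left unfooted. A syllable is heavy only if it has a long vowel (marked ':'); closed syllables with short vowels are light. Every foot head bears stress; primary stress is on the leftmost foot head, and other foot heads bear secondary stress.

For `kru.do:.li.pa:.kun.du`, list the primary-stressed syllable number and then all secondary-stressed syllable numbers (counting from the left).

Weights: 1 kru L, 2 do: H, 3 li L, 4 pa: H, 5 kun L, 6 du L.
Parse left to right (heavy = foot alone; LL = one foot; stranded L unfooted): kru (ˈdo:) li (ˈpa:) (kun.ˈdu).
Foot heads: 2, 4, 6.
Primary stress on the leftmost head = syllable 2.
Secondary stress on 4, 6: kru.ˈdo:.li.ˌpa:.kun.ˌdu.

primary 2, secondary 4, 6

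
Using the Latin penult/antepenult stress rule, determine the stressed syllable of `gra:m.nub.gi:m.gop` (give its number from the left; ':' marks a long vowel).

Classical Latin: stress the penult if heavy (long vowel or closed), else the antepenult.
Weights: 2 nub H, 3 gi:m H, 4 gop H.
The penult (syllable 3, gi:m) is heavy, so it takes stress.
Stress on syllable 3: gra:m.nub.ˈgi:m.gop.

3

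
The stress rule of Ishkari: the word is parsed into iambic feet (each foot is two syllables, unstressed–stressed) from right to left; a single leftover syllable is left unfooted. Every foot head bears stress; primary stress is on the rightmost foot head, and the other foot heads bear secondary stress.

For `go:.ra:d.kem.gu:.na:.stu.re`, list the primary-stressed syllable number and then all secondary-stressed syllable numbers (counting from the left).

primary 7, secondary 3, 5

Parse right to left into iambic (σˈσ) feet: go: (ra:d.ˈkem) (gu:.ˈna:) (stu.ˈre). Syllable 1 is left unfooted.
Foot heads (stressed positions): 3, 5, 7.
End Rule Rightmost: primary stress on the rightmost head = syllable 7.
Secondary stress on 3, 5: go:.ra:d.ˌkem.gu:.ˌna:.stu.ˈre.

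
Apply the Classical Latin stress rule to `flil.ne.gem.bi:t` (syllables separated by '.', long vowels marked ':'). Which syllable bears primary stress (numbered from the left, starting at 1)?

3

Classical Latin: stress the penult if heavy (long vowel or closed), else the antepenult.
Weights: 2 ne L, 3 gem H, 4 bi:t H.
The penult (syllable 3, gem) is heavy, so it takes stress.
Stress on syllable 3: flil.ne.ˈgem.bi:t.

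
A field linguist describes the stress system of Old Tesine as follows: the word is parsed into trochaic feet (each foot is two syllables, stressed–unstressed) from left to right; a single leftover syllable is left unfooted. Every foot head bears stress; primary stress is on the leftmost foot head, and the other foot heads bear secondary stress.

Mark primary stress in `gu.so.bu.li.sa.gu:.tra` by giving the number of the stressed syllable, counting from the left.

Parse left to right into trochaic (ˈσσ) feet: (ˈgu.so) (ˈbu.li) (ˈsa.gu:) tra. Syllable 7 is left unfooted.
Foot heads (stressed positions): 1, 3, 5.
End Rule Leftmost: primary stress on the leftmost head = syllable 1.
Primary stress: syllable 1 → ˈgu.so.bu.li.sa.gu:.tra.

1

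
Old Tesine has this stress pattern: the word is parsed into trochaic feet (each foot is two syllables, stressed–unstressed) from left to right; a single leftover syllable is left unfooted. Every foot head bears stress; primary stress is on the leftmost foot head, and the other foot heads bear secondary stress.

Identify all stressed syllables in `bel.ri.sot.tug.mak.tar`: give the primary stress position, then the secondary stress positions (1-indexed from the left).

Parse left to right into trochaic (ˈσσ) feet: (ˈbel.ri) (ˈsot.tug) (ˈmak.tar).
Foot heads (stressed positions): 1, 3, 5.
End Rule Leftmost: primary stress on the leftmost head = syllable 1.
Secondary stress on 3, 5: ˈbel.ri.ˌsot.tug.ˌmak.tar.

primary 1, secondary 3, 5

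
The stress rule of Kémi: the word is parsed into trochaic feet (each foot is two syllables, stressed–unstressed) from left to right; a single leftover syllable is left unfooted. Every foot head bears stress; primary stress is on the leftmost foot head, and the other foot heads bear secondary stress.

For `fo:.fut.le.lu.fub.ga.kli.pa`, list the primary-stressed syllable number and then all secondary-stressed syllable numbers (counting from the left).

primary 1, secondary 3, 5, 7

Parse left to right into trochaic (ˈσσ) feet: (ˈfo:.fut) (ˈle.lu) (ˈfub.ga) (ˈkli.pa).
Foot heads (stressed positions): 1, 3, 5, 7.
End Rule Leftmost: primary stress on the leftmost head = syllable 1.
Secondary stress on 3, 5, 7: ˈfo:.fut.ˌle.lu.ˌfub.ga.ˌkli.pa.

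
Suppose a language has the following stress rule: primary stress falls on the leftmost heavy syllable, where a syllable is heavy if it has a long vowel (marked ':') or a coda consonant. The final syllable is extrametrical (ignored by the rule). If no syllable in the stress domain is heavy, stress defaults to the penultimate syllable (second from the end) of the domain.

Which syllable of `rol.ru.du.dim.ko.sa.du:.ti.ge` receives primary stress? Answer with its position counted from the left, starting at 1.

1

The final syllable (9, ge) is extrametrical; the stress domain is syllables 1–8.
Weights: 1 rol H, 2 ru L, 3 du L, 4 dim H, 5 ko L, 6 sa L, 7 du: H, 8 ti L.
Heavy syllables in the domain: 1, 4, 7. The leftmost is syllable 1 (rol).
Primary stress: syllable 1 → ˈrol.ru.du.dim.ko.sa.du:.ti.ge.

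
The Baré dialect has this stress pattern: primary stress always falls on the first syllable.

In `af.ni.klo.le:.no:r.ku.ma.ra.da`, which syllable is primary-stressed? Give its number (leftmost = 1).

The word has 9 syllables; the first syllable is syllable 1 (af).
Primary stress: syllable 1 → ˈaf.ni.klo.le:.no:r.ku.ma.ra.da.

1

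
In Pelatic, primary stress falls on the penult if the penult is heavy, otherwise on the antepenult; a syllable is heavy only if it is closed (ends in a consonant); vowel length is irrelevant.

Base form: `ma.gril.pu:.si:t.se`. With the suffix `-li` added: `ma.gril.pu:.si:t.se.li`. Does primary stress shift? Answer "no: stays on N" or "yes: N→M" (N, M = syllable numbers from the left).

no: stays on 4

Base `ma.gril.pu:.si:t.se` (5 syllables):
  Weights: 3 pu: L, 4 si:t H, 5 se L.
  The penult (syllable 4, si:t) is heavy, so it takes stress.
  → primary stress on syllable 4.
Suffixed `ma.gril.pu:.si:t.se.li` (6 syllables):
  Weights: 4 si:t H, 5 se L, 6 li L.
  The penult (syllable 5, se) is light, so stress falls on the antepenult (syllable 4, si:t).
  → primary stress on syllable 4.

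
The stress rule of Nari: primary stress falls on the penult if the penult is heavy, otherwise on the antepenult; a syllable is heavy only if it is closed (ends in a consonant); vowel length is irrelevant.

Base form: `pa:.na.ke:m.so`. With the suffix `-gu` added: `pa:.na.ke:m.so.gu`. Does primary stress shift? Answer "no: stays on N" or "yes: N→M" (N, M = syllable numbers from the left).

no: stays on 3

Base `pa:.na.ke:m.so` (4 syllables):
  Weights: 2 na L, 3 ke:m H, 4 so L.
  The penult (syllable 3, ke:m) is heavy, so it takes stress.
  → primary stress on syllable 3.
Suffixed `pa:.na.ke:m.so.gu` (5 syllables):
  Weights: 3 ke:m H, 4 so L, 5 gu L.
  The penult (syllable 4, so) is light, so stress falls on the antepenult (syllable 3, ke:m).
  → primary stress on syllable 3.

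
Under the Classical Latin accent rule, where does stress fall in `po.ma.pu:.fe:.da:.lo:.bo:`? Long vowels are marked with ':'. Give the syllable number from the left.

6

Classical Latin: stress the penult if heavy (long vowel or closed), else the antepenult.
Weights: 5 da: H, 6 lo: H, 7 bo: H.
The penult (syllable 6, lo:) is heavy, so it takes stress.
Stress on syllable 6: po.ma.pu:.fe:.da:.ˈlo:.bo:.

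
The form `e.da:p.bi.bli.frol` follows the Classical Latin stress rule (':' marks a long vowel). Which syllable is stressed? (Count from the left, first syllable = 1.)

Classical Latin: stress the penult if heavy (long vowel or closed), else the antepenult.
Weights: 3 bi L, 4 bli L, 5 frol H.
The penult (syllable 4, bli) is light, so stress falls on the antepenult (syllable 3, bi).
Stress on syllable 3: e.da:p.ˈbi.bli.frol.

3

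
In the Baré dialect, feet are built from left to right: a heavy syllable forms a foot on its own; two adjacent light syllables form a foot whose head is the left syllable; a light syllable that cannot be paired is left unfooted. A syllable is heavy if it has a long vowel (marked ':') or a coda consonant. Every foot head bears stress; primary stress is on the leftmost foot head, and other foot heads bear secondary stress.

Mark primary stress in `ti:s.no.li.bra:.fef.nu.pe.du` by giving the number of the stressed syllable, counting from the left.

Weights: 1 ti:s H, 2 no L, 3 li L, 4 bra: H, 5 fef H, 6 nu L, 7 pe L, 8 du L.
Parse left to right (heavy = foot alone; LL = one foot; stranded L unfooted): (ˈti:s) (ˈno.li) (ˈbra:) (ˈfef) (ˈnu.pe) du.
Foot heads: 1, 2, 4, 5, 6.
Primary stress on the leftmost head = syllable 1.
Primary stress: syllable 1 → ˈti:s.no.li.bra:.fef.nu.pe.du.

1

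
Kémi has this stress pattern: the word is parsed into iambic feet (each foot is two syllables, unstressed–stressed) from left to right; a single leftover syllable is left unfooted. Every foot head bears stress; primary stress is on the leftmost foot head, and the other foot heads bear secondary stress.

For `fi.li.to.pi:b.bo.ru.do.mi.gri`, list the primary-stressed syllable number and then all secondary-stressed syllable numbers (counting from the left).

Parse left to right into iambic (σˈσ) feet: (fi.ˈli) (to.ˈpi:b) (bo.ˈru) (do.ˈmi) gri. Syllable 9 is left unfooted.
Foot heads (stressed positions): 2, 4, 6, 8.
End Rule Leftmost: primary stress on the leftmost head = syllable 2.
Secondary stress on 4, 6, 8: fi.ˈli.to.ˌpi:b.bo.ˌru.do.ˌmi.gri.

primary 2, secondary 4, 6, 8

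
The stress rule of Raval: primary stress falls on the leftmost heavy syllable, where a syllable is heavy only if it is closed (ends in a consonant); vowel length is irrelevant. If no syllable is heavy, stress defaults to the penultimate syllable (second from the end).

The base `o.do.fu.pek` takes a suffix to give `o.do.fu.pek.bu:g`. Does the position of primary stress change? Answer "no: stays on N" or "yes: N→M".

Base `o.do.fu.pek` (4 syllables):
  Weights: 1 o L, 2 do L, 3 fu L, 4 pek H.
  Heavy syllables in the domain: 4. The leftmost is syllable 4 (pek).
  → primary stress on syllable 4.
Suffixed `o.do.fu.pek.bu:g` (5 syllables):
  Weights: 1 o L, 2 do L, 3 fu L, 4 pek H, 5 bu:g H.
  Heavy syllables in the domain: 4, 5. The leftmost is syllable 4 (pek).
  → primary stress on syllable 4.

no: stays on 4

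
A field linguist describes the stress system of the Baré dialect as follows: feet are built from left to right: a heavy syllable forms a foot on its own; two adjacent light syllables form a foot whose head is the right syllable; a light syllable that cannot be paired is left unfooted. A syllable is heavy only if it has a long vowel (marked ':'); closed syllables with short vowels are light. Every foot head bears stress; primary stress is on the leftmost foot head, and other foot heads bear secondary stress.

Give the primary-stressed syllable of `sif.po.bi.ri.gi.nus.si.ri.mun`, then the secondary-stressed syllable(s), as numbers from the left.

Weights: 1 sif L, 2 po L, 3 bi L, 4 ri L, 5 gi L, 6 nus L, 7 si L, 8 ri L, 9 mun L.
Parse left to right (heavy = foot alone; LL = one foot; stranded L unfooted): (sif.ˈpo) (bi.ˈri) (gi.ˈnus) (si.ˈri) mun.
Foot heads: 2, 4, 6, 8.
Primary stress on the leftmost head = syllable 2.
Secondary stress on 4, 6, 8: sif.ˈpo.bi.ˌri.gi.ˌnus.si.ˌri.mun.

primary 2, secondary 4, 6, 8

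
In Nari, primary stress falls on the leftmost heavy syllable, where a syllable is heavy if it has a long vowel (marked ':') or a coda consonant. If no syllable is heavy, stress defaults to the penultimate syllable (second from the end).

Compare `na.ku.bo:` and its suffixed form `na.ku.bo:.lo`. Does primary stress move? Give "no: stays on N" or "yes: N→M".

no: stays on 3

Base `na.ku.bo:` (3 syllables):
  Weights: 1 na L, 2 ku L, 3 bo: H.
  Heavy syllables in the domain: 3. The leftmost is syllable 3 (bo:).
  → primary stress on syllable 3.
Suffixed `na.ku.bo:.lo` (4 syllables):
  Weights: 1 na L, 2 ku L, 3 bo: H, 4 lo L.
  Heavy syllables in the domain: 3. The leftmost is syllable 3 (bo:).
  → primary stress on syllable 3.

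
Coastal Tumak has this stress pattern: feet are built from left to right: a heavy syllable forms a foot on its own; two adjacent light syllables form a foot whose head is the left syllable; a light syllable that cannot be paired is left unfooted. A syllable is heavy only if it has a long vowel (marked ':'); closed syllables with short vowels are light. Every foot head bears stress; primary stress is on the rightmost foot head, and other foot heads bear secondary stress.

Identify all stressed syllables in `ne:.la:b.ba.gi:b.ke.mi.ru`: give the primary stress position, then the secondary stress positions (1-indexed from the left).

primary 5, secondary 1, 2, 4

Weights: 1 ne: H, 2 la:b H, 3 ba L, 4 gi:b H, 5 ke L, 6 mi L, 7 ru L.
Parse left to right (heavy = foot alone; LL = one foot; stranded L unfooted): (ˈne:) (ˈla:b) ba (ˈgi:b) (ˈke.mi) ru.
Foot heads: 1, 2, 4, 5.
Primary stress on the rightmost head = syllable 5.
Secondary stress on 1, 2, 4: ˌne:.ˌla:b.ba.ˌgi:b.ˈke.mi.ru.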